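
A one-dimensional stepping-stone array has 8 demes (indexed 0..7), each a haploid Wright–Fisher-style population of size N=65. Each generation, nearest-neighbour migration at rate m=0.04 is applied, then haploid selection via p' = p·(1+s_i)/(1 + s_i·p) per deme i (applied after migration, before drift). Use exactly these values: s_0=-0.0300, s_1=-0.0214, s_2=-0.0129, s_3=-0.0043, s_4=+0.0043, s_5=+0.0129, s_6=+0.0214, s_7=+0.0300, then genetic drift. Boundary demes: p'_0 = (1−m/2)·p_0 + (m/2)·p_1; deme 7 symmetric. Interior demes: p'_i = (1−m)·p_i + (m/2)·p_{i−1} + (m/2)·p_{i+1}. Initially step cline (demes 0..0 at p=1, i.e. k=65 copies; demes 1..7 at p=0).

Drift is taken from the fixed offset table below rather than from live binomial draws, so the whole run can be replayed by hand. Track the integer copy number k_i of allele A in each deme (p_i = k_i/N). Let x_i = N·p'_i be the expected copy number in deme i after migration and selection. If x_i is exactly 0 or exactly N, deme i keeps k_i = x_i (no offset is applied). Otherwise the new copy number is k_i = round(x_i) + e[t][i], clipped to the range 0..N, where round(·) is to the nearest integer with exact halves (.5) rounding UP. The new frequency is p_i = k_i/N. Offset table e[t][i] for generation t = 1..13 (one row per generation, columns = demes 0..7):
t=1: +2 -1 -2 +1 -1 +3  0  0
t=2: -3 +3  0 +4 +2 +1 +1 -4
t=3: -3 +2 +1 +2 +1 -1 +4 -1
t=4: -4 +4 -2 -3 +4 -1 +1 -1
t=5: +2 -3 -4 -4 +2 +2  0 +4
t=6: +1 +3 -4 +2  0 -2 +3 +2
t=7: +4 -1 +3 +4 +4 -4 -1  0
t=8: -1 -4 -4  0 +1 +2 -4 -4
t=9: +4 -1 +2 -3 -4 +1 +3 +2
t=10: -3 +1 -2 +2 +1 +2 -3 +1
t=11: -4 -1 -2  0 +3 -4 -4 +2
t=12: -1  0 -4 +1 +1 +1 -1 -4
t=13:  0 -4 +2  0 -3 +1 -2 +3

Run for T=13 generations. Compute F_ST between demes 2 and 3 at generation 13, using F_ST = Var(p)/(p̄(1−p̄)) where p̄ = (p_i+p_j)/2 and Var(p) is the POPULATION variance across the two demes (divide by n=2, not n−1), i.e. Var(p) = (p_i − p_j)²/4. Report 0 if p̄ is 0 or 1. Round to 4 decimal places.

0.0016

t=0: k=[65 0 0 0 0 0 0 0]
t=1: x=[63.6606 1.2727 0.0000 0.0000 0.0000 0.0000 0.0000 0.0000] k=[65 0 0 0 0 0 0 0]
t=2: x=[63.6606 1.2727 0.0000 0.0000 0.0000 0.0000 0.0000 0.0000] k=[61 4 0 0 0 0 0 0]
t=3: x=[59.7140 4.9600 0.0790 0.0000 0.0000 0.0000 0.0000 0.0000] k=[57 7 1 0 0 0 0 0]
t=4: x=[55.7612 7.7314 1.0860 0.0199 0.0000 0.0000 0.0000 0.0000] k=[52 12 0 0 0 0 0 0]
t=5: x=[50.8660 12.3423 0.2369 0.0000 0.0000 0.0000 0.0000 0.0000] k=[53 9 0 0 0 0 0 0]
t=6: x=[51.8025 9.5228 0.1777 0.0000 0.0000 0.0000 0.0000 0.0000] k=[53 13 0 0 0 0 0 0]
t=7: x=[51.8840 13.3096 0.2567 0.0000 0.0000 0.0000 0.0000 0.0000] k=[56 12 3 0 0 0 0 0]
t=8: x=[54.8621 12.4804 3.0817 0.0597 0.0000 0.0000 0.0000 0.0000] k=[54 8 0 0 0 0 0 0]
t=9: x=[52.7806 8.5973 0.1579 0.0000 0.0000 0.0000 0.0000 0.0000] k=[57 8 2 0 0 0 0 0]
t=10: x=[55.7817 8.6958 2.0540 0.0398 0.0000 0.0000 0.0000 0.0000] k=[53 10 0 2 0 0 0 0]
t=11: x=[51.8229 10.4686 0.2369 1.9120 0.0402 0.0000 0.0000 0.0000] k=[48 9 0 2 3 0 0 0]
t=12: x=[46.8239 9.4243 0.2172 1.9717 2.9320 0.0608 0.0000 0.0000] k=[46 9 0 3 4 1 0 0]
t=13: x=[44.8388 9.3850 0.2369 2.9478 3.9358 1.0532 0.0204 0.0000] k=[45 5 2 3 1 2 0 0]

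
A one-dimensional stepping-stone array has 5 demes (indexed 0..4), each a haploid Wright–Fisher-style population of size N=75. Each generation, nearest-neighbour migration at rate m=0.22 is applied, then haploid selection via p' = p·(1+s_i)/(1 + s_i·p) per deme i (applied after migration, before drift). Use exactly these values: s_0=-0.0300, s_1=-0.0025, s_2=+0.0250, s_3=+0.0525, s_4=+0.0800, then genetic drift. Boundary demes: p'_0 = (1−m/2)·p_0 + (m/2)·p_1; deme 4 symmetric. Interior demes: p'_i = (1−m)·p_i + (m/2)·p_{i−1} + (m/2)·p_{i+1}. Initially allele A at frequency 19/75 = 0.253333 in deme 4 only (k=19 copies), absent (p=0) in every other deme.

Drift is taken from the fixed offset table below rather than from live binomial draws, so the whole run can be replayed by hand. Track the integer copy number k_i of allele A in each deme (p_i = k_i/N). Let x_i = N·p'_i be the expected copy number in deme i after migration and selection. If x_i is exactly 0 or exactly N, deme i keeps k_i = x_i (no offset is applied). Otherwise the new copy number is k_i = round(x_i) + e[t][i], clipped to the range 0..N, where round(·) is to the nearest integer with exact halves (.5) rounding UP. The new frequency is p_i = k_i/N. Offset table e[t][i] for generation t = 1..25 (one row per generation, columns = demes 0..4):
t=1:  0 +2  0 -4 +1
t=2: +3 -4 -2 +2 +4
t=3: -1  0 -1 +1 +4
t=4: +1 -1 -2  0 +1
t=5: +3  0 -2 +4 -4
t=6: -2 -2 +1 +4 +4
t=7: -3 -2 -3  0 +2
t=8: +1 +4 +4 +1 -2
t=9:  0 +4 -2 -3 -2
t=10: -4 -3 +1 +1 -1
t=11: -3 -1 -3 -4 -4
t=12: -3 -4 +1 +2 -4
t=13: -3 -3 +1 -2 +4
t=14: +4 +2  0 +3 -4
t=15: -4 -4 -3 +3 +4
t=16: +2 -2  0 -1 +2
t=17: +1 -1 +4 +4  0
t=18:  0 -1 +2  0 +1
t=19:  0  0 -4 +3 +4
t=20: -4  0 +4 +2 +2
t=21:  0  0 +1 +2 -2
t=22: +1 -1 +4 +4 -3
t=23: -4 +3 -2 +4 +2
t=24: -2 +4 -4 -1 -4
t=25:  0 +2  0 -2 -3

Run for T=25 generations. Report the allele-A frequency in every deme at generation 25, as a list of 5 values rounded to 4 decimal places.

t=0: k=[0 0 0 0 19]
t=1: x=[0.0000 0.0000 0.0000 2.1965 17.9392] k=[0 0 0 0 19]
t=2: x=[0.0000 0.0000 0.0000 2.1965 17.9392] k=[0 0 0 4 22]
t=3: x=[0.0000 0.0000 0.4509 5.8083 21.1695] k=[0 0 0 7 25]
t=4: x=[0.0000 0.0000 0.7890 8.5916 24.2658] k=[0 0 0 9 25]
t=5: x=[0.0000 0.0000 1.0144 10.2131 24.4921] k=[0 0 0 14 20]
t=6: x=[0.0000 0.0000 1.5777 13.6831 20.4650] k=[0 0 3 18 24]
t=7: x=[0.0000 0.3292 4.4216 17.6924 24.5949] k=[0 0 1 18 27]
t=8: x=[0.0000 0.1097 2.8264 17.8054 27.3325] k=[0 4 7 19 25]
t=9: x=[0.4269 3.8808 8.1680 19.0582 25.6220] k=[0 8 6 16 24]
t=10: x=[0.8539 6.8843 7.4847 16.4270 24.3686] k=[0 4 8 17 23]
t=11: x=[0.4269 3.9905 8.7388 17.3428 23.5656] k=[0 3 6 13 20]
t=12: x=[0.3201 2.9928 6.5869 13.5591 20.3510] k=[0 0 8 16 16]
t=13: x=[0.0000 0.8778 8.1782 15.7471 16.9900] k=[0 0 9 14 21]
t=14: x=[0.0000 0.9876 8.7490 14.8190 21.3869] k=[0 3 9 18 17]
t=15: x=[0.3201 3.3220 9.5336 17.5793 18.1476] k=[0 0 7 21 22]
t=16: x=[0.0000 0.7681 7.9437 20.3191 23.1018] k=[0 0 8 19 25]
t=17: x=[0.0000 0.8778 8.5146 19.1710 25.6220] k=[0 0 13 23 26]
t=18: x=[0.0000 1.4265 12.9321 23.0386 26.9847] k=[0 0 15 23 28]
t=19: x=[0.0000 1.6460 14.5169 23.4875 28.8027] k=[0 2 11 26 33]
t=20: x=[0.2134 2.7633 11.9052 25.9819 33.6515] k=[0 3 16 28 36]
t=21: x=[0.3201 4.0903 16.2014 28.4579 36.5600] k=[0 4 17 30 35]
t=22: x=[0.4269 4.9784 17.3268 30.0365 35.8873] k=[1 4 21 34 33]
t=23: x=[1.2908 5.5272 20.9306 33.4051 34.5390] k=[0 9 19 37 37]
t=24: x=[0.9607 9.0900 20.2429 35.9766 38.4428] k=[0 13 16 35 34]
t=25: x=[1.3879 11.8750 18.0969 33.7472 35.5455] k=[1 14 18 32 33]

[0.0133, 0.1867, 0.2400, 0.4267, 0.4400]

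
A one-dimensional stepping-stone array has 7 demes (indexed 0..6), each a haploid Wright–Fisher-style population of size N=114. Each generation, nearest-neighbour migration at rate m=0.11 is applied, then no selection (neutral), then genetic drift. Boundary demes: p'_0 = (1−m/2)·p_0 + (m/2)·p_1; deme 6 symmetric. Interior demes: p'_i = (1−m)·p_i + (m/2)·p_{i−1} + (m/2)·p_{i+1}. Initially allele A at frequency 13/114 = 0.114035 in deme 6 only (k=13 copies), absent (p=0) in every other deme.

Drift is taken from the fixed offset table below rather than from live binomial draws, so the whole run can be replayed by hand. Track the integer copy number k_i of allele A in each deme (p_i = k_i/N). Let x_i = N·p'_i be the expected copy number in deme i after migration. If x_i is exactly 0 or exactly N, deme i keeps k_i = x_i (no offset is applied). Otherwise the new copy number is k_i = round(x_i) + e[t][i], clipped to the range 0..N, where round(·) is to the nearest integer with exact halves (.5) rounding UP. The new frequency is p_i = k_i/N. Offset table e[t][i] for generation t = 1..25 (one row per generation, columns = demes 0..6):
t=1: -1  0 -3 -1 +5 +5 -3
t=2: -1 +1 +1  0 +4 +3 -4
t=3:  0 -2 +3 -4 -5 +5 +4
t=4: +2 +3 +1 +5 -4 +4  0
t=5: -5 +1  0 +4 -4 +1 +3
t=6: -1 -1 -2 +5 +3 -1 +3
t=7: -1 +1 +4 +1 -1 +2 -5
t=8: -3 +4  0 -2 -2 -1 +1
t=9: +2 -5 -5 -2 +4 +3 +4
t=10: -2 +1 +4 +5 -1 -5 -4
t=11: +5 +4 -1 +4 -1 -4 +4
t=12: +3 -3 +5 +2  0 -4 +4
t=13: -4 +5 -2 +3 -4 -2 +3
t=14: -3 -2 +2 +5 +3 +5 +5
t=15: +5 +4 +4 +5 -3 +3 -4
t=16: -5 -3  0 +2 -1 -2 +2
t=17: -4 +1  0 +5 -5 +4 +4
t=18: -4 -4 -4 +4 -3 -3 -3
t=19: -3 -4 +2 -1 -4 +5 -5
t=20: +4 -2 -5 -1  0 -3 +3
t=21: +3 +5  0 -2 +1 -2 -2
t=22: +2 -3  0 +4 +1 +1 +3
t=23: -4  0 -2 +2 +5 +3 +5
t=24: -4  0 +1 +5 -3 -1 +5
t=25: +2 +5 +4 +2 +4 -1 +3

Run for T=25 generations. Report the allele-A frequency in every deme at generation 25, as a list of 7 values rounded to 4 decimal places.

t=0: k=[0 0 0 0 0 0 13]
t=1: x=[0.0000 0.0000 0.0000 0.0000 0.0000 0.7150 12.2850] k=[0 0 0 0 0 6 9]
t=2: x=[0.0000 0.0000 0.0000 0.0000 0.3300 5.8350 8.8350] k=[0 0 0 0 4 9 5]
t=3: x=[0.0000 0.0000 0.0000 0.2200 4.0550 8.5050 5.2200] k=[0 0 0 0 0 14 9]
t=4: x=[0.0000 0.0000 0.0000 0.0000 0.7700 12.9550 9.2750] k=[0 0 0 0 0 17 9]
t=5: x=[0.0000 0.0000 0.0000 0.0000 0.9350 15.6250 9.4400] k=[0 0 0 0 0 17 12]
t=6: x=[0.0000 0.0000 0.0000 0.0000 0.9350 15.7900 12.2750] k=[0 0 0 0 4 15 15]
t=7: x=[0.0000 0.0000 0.0000 0.2200 4.3850 14.3950 15.0000] k=[0 0 0 1 3 16 10]
t=8: x=[0.0000 0.0000 0.0550 1.0550 3.6050 14.9550 10.3300] k=[0 0 0 0 2 14 11]
t=9: x=[0.0000 0.0000 0.0000 0.1100 2.5500 13.1750 11.1650] k=[0 0 0 0 7 16 15]
t=10: x=[0.0000 0.0000 0.0000 0.3850 7.1100 15.4500 15.0550] k=[0 0 0 5 6 10 11]
t=11: x=[0.0000 0.0000 0.2750 4.7800 6.1650 9.8350 10.9450] k=[0 0 0 9 5 6 15]
t=12: x=[0.0000 0.0000 0.4950 8.2850 5.2750 6.4400 14.5050] k=[0 0 5 10 5 2 19]
t=13: x=[0.0000 0.2750 5.0000 9.4500 5.1100 3.1000 18.0650] k=[0 5 3 12 1 1 21]
t=14: x=[0.2750 4.6150 3.6050 10.9000 1.6050 2.1000 19.9000] k=[0 3 6 16 5 7 25]
t=15: x=[0.1650 3.0000 6.3850 14.8450 5.7150 7.8800 24.0100] k=[5 7 10 20 3 11 20]
t=16: x=[5.1100 7.0550 10.3850 18.5150 4.3750 11.0550 19.5050] k=[0 4 10 21 3 9 22]
t=17: x=[0.2200 4.1100 10.2750 19.4050 4.3200 9.3850 21.2850] k=[0 5 10 24 0 13 25]
t=18: x=[0.2750 5.0000 10.4950 21.9100 2.0350 12.9450 24.3400] k=[0 1 6 26 0 10 21]
t=19: x=[0.0550 1.2200 6.8250 23.4700 1.9800 10.0550 20.3950] k=[0 0 9 22 0 15 15]
t=20: x=[0.0000 0.4950 9.2200 20.0750 2.0350 14.1750 15.0000] k=[0 0 4 19 2 11 18]
t=21: x=[0.0000 0.2200 4.6050 17.2400 3.4300 10.8900 17.6150] k=[0 5 5 15 4 9 16]
t=22: x=[0.2750 4.7250 5.5500 13.8450 4.8800 9.1100 15.6150] k=[2 2 6 18 6 10 19]
t=23: x=[2.0000 2.2200 6.4400 16.6800 6.8800 10.2750 18.5050] k=[0 2 4 19 12 13 24]
t=24: x=[0.1100 2.0000 4.7150 17.7900 12.4400 13.5500 23.3950] k=[0 2 6 23 9 13 28]
t=25: x=[0.1100 2.1100 6.7150 21.2950 9.9900 13.6050 27.1750] k=[2 7 11 23 14 13 30]

[0.0175, 0.0614, 0.0965, 0.2018, 0.1228, 0.1140, 0.2632]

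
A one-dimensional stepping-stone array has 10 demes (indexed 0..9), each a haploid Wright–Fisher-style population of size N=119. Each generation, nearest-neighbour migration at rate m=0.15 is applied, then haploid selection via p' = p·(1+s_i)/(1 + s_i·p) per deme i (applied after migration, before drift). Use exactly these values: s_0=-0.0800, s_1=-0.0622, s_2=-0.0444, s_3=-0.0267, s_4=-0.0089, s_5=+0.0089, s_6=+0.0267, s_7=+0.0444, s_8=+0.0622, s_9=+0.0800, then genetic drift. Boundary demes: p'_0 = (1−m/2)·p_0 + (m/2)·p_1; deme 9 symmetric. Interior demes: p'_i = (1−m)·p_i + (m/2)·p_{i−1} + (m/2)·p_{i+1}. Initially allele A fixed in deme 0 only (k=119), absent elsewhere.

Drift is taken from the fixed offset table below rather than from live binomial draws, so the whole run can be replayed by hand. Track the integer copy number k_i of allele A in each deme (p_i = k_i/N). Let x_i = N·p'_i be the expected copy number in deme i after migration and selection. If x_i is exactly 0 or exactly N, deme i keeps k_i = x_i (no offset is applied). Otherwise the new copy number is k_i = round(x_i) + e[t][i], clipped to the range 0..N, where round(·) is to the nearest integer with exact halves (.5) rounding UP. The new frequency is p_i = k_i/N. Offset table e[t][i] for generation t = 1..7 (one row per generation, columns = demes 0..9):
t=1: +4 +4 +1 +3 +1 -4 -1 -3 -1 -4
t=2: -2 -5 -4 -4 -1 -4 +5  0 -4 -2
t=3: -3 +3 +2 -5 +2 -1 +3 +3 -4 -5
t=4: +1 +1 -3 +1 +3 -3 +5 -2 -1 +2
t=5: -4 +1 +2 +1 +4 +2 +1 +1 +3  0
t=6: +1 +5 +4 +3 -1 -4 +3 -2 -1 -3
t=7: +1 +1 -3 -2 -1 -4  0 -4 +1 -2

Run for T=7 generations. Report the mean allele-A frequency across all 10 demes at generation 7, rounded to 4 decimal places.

0.0933

t=0: k=[119 0 0 0 0 0 0 0 0 0]
t=1: x=[109.3618 8.4091 0.0000 0.0000 0.0000 0.0000 0.0000 0.0000 0.0000 0.0000] k=[113 12 0 0 0 0 0 0 0 0]
t=2: x=[104.3895 17.6861 0.8603 0.0000 0.0000 0.0000 0.0000 0.0000 0.0000 0.0000] k=[102 13 0 0 0 0 0 0 0 0]
t=3: x=[93.7039 17.7100 0.9320 0.0000 0.0000 0.0000 0.0000 0.0000 0.0000 0.0000] k=[91 21 3 0 0 0 0 0 0 0]
t=4: x=[83.7160 23.6591 3.9479 0.2190 0.0000 0.0000 0.0000 0.0000 0.0000 0.0000] k=[85 25 1 1 0 0 0 0 0 0]
t=5: x=[78.2973 26.3587 2.6785 0.9005 0.0743 0.0000 0.0000 0.0000 0.0000 0.0000] k=[74 27 5 2 4 0 0 0 0 0]
t=6: x=[68.0616 27.4939 6.1545 2.3128 3.5193 0.3027 0.0000 0.0000 0.0000 0.0000] k=[69 32 10 5 3 0 0 0 0 0]
t=7: x=[63.7659 31.6120 10.8199 5.0915 2.8996 0.2270 0.0000 0.0000 0.0000 0.0000] k=[65 33 8 3 2 0 0 0 0 0]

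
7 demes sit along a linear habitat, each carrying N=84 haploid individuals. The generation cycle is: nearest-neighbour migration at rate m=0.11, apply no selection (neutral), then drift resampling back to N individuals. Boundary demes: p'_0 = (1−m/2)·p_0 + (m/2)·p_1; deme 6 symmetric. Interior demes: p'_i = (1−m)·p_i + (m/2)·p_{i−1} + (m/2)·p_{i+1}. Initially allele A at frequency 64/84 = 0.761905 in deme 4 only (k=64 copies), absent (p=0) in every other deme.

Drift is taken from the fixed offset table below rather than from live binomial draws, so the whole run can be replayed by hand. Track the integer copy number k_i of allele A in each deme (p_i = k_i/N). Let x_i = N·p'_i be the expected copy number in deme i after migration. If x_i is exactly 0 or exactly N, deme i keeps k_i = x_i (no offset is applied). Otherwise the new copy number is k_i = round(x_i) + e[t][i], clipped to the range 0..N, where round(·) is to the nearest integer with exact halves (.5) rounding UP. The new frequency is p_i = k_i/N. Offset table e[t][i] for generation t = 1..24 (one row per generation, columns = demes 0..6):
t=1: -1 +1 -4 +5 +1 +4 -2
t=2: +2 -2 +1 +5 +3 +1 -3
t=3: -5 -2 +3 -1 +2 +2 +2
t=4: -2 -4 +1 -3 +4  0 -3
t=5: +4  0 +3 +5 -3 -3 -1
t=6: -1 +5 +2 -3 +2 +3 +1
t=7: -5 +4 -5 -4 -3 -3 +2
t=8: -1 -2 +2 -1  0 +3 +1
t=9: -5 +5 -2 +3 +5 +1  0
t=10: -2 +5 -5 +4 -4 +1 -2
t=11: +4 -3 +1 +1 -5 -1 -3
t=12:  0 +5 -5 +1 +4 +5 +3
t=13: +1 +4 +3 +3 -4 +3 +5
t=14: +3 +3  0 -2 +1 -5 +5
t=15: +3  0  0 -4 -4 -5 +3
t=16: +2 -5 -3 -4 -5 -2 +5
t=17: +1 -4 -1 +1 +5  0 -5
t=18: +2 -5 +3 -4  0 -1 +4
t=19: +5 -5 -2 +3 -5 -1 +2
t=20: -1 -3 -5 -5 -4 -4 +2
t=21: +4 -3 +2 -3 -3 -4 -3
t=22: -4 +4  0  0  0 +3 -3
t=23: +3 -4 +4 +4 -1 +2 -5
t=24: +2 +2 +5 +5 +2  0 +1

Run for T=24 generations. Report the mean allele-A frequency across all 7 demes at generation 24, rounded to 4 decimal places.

t=0: k=[0 0 0 0 64 0 0]
t=1: x=[0.0000 0.0000 0.0000 3.5200 56.9600 3.5200 0.0000] k=[0 0 0 9 58 8 0]
t=2: x=[0.0000 0.0000 0.4950 11.2000 52.5550 10.3100 0.4400] k=[0 0 1 16 56 11 0]
t=3: x=[0.0000 0.0550 1.7700 17.3750 51.3250 12.8700 0.6050] k=[0 0 5 16 53 15 3]
t=4: x=[0.0000 0.2750 5.3300 17.4300 48.8750 16.4300 3.6600] k=[0 0 6 14 53 16 1]
t=5: x=[0.0000 0.3300 6.1100 15.7050 48.8200 17.2100 1.8250] k=[0 0 9 21 46 14 1]
t=6: x=[0.0000 0.4950 9.1650 21.7150 42.8650 15.0450 1.7150] k=[0 5 11 19 45 18 3]
t=7: x=[0.2750 5.0550 11.1100 19.9900 42.0850 18.6600 3.8250] k=[0 9 6 16 39 16 6]
t=8: x=[0.4950 8.3400 6.7150 16.7150 36.4700 16.7150 6.5500] k=[0 6 9 16 36 20 8]
t=9: x=[0.3300 5.8350 9.2200 16.7150 34.0200 20.2200 8.6600] k=[0 11 7 20 39 21 9]
t=10: x=[0.6050 10.1750 7.9350 20.3300 36.9650 21.3300 9.6600] k=[0 15 3 24 33 22 8]
t=11: x=[0.8250 13.5150 4.8150 23.3400 31.9000 21.8350 8.7700] k=[5 11 6 24 27 21 6]
t=12: x=[5.3300 10.3950 7.2650 23.1750 26.5050 20.5050 6.8250] k=[5 15 2 24 31 26 10]
t=13: x=[5.5500 13.7350 3.9250 23.1750 30.3400 25.3950 10.8800] k=[7 18 7 26 26 28 16]
t=14: x=[7.6050 16.7900 8.6500 24.9550 26.1100 27.2300 16.6600] k=[11 20 9 23 27 22 22]
t=15: x=[11.4950 18.9000 10.3750 22.4500 26.5050 22.2750 22.0000] k=[14 19 10 18 23 17 25]
t=16: x=[14.2750 18.2300 10.9350 17.8350 22.3950 17.7700 24.5600] k=[16 13 8 14 17 16 30]
t=17: x=[15.8350 12.8900 8.6050 13.8350 16.7800 16.8250 29.2300] k=[17 9 8 15 22 17 24]
t=18: x=[16.5600 9.3850 8.4400 15.0000 21.3400 17.6600 23.6150] k=[19 4 11 11 21 17 28]
t=19: x=[18.1750 5.2100 10.6150 11.5500 20.2300 17.8250 27.3950] k=[23 0 9 15 15 17 29]
t=20: x=[21.7350 1.7600 8.8350 14.6700 15.1100 17.5500 28.3400] k=[21 0 4 10 11 14 30]
t=21: x=[19.8450 1.3750 4.1100 9.7250 11.1100 14.7150 29.1200] k=[24 0 6 7 8 11 26]
t=22: x=[22.6800 1.6500 5.7250 7.0000 8.1100 11.6600 25.1750] k=[19 6 6 7 8 15 22]
t=23: x=[18.2850 6.7150 6.0550 7.0000 8.3300 15.0000 21.6150] k=[21 3 10 11 7 17 17]
t=24: x=[20.0100 4.3750 9.6700 10.7250 7.7700 16.4500 17.0000] k=[22 6 15 16 10 16 18]

0.1752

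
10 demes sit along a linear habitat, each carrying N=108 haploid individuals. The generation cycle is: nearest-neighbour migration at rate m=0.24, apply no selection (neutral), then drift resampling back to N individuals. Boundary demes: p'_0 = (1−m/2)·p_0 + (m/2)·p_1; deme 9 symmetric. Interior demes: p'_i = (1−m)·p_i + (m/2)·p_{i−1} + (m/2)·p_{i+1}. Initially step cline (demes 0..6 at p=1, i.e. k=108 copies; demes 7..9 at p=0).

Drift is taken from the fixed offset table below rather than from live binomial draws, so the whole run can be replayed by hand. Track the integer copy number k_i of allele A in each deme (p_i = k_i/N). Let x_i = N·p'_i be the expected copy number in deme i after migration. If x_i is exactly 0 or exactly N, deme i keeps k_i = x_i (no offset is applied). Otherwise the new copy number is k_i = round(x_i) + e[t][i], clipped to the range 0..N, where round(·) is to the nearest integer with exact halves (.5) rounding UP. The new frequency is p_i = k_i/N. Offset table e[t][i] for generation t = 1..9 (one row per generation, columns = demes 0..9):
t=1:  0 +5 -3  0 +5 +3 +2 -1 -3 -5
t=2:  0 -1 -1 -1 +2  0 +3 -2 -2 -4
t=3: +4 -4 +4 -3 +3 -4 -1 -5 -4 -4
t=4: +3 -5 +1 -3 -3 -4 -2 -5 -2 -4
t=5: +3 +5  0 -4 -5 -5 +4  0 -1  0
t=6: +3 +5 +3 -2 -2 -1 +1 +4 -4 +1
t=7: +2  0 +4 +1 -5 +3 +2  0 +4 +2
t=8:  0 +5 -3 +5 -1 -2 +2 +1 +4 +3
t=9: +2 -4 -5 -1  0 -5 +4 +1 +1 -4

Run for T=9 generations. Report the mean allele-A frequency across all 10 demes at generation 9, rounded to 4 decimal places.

t=0: k=[108 108 108 108 108 108 108 0 0 0]
t=1: x=[108.0000 108.0000 108.0000 108.0000 108.0000 108.0000 95.0400 12.9600 0.0000 0.0000] k=[108 108 108 108 108 108 97 12 0 0]
t=2: x=[108.0000 108.0000 108.0000 108.0000 108.0000 106.6800 88.1200 20.7600 1.4400 0.0000] k=[108 108 108 108 108 107 91 19 0 0]
t=3: x=[108.0000 108.0000 108.0000 108.0000 107.8800 105.2000 84.2800 25.3600 2.2800 0.0000] k=[108 108 108 108 108 101 83 20 0 0]
t=4: x=[108.0000 108.0000 108.0000 108.0000 107.1600 99.6800 77.6000 25.1600 2.4000 0.0000] k=[108 108 108 108 104 96 76 20 0 0]
t=5: x=[108.0000 108.0000 108.0000 107.5200 103.5200 94.5600 71.6800 24.3200 2.4000 0.0000] k=[108 108 108 104 99 90 76 24 1 0]
t=6: x=[108.0000 108.0000 107.5200 103.8800 98.5200 89.4000 71.4400 27.4800 3.6400 0.1200] k=[108 108 108 102 97 88 72 31 0 1]
t=7: x=[108.0000 108.0000 107.2800 102.1200 96.5200 87.1600 69.0000 32.2000 3.8400 0.8800] k=[108 108 108 103 92 90 71 32 8 3]
t=8: x=[108.0000 108.0000 107.4000 102.2800 93.0800 87.9600 68.6000 33.8000 10.2800 3.6000] k=[108 108 104 107 92 86 71 35 14 7]
t=9: x=[108.0000 107.5200 104.8400 104.8400 93.0800 84.9200 68.4800 36.8000 15.6800 7.8400] k=[108 104 100 104 93 80 72 38 17 4]

0.6667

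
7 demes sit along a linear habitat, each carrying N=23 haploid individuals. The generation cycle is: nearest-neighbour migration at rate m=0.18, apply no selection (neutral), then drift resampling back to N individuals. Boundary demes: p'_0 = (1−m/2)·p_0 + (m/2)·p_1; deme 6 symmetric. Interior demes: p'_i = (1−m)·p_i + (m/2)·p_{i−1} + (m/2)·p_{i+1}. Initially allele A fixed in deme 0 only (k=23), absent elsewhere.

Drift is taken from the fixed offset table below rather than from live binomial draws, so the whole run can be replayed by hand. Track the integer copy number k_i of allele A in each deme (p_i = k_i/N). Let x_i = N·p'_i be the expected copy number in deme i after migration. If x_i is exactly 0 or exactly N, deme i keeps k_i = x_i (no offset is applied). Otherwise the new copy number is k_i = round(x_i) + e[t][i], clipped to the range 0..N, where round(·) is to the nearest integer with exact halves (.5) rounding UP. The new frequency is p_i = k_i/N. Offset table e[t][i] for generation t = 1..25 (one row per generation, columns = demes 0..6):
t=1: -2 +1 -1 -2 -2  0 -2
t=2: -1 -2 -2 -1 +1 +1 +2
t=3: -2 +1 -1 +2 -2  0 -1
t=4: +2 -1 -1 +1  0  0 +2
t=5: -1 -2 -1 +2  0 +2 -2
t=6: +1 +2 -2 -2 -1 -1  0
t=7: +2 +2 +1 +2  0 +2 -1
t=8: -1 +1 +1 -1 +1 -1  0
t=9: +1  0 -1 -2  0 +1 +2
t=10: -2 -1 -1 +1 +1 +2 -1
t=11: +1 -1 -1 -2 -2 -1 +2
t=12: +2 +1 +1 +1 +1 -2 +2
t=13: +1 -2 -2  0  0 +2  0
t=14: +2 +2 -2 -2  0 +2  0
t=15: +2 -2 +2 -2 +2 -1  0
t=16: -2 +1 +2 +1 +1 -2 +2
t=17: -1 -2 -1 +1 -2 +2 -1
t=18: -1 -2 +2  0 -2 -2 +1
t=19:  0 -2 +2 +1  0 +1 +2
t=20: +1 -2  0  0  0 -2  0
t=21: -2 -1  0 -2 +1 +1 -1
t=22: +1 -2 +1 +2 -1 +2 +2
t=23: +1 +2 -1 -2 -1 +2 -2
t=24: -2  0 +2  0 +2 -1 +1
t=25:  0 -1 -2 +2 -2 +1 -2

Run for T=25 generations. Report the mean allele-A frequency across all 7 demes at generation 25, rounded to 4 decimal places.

0.1056

t=0: k=[23 0 0 0 0 0 0]
t=1: x=[20.9300 2.0700 0.0000 0.0000 0.0000 0.0000 0.0000] k=[19 3 0 0 0 0 0]
t=2: x=[17.5600 4.1700 0.2700 0.0000 0.0000 0.0000 0.0000] k=[17 2 0 0 0 0 0]
t=3: x=[15.6500 3.1700 0.1800 0.0000 0.0000 0.0000 0.0000] k=[14 4 0 0 0 0 0]
t=4: x=[13.1000 4.5400 0.3600 0.0000 0.0000 0.0000 0.0000] k=[15 4 0 0 0 0 0]
t=5: x=[14.0100 4.6300 0.3600 0.0000 0.0000 0.0000 0.0000] k=[13 3 0 0 0 0 0]
t=6: x=[12.1000 3.6300 0.2700 0.0000 0.0000 0.0000 0.0000] k=[13 6 0 0 0 0 0]
t=7: x=[12.3700 6.0900 0.5400 0.0000 0.0000 0.0000 0.0000] k=[14 8 2 0 0 0 0]
t=8: x=[13.4600 8.0000 2.3600 0.1800 0.0000 0.0000 0.0000] k=[12 9 3 0 0 0 0]
t=9: x=[11.7300 8.7300 3.2700 0.2700 0.0000 0.0000 0.0000] k=[13 9 2 0 0 0 0]
t=10: x=[12.6400 8.7300 2.4500 0.1800 0.0000 0.0000 0.0000] k=[11 8 1 1 0 0 0]
t=11: x=[10.7300 7.6400 1.6300 0.9100 0.0900 0.0000 0.0000] k=[12 7 1 0 0 0 0]
t=12: x=[11.5500 6.9100 1.4500 0.0900 0.0000 0.0000 0.0000] k=[14 8 2 1 0 0 0]
t=13: x=[13.4600 8.0000 2.4500 1.0000 0.0900 0.0000 0.0000] k=[14 6 0 1 0 0 0]
t=14: x=[13.2800 6.1800 0.6300 0.8200 0.0900 0.0000 0.0000] k=[15 8 0 0 0 0 0]
t=15: x=[14.3700 7.9100 0.7200 0.0000 0.0000 0.0000 0.0000] k=[16 6 3 0 0 0 0]
t=16: x=[15.1000 6.6300 3.0000 0.2700 0.0000 0.0000 0.0000] k=[13 8 5 1 0 0 0]
t=17: x=[12.5500 8.1800 4.9100 1.2700 0.0900 0.0000 0.0000] k=[12 6 4 2 0 0 0]
t=18: x=[11.4600 6.3600 4.0000 2.0000 0.1800 0.0000 0.0000] k=[10 4 6 2 0 0 0]
t=19: x=[9.4600 4.7200 5.4600 2.1800 0.1800 0.0000 0.0000] k=[9 3 7 3 0 0 0]
t=20: x=[8.4600 3.9000 6.2800 3.0900 0.2700 0.0000 0.0000] k=[9 2 6 3 0 0 0]
t=21: x=[8.3700 2.9900 5.3700 3.0000 0.2700 0.0000 0.0000] k=[6 2 5 1 1 0 0]
t=22: x=[5.6400 2.6300 4.3700 1.3600 0.9100 0.0900 0.0000] k=[7 1 5 3 0 2 0]
t=23: x=[6.4600 1.9000 4.4600 2.9100 0.4500 1.6400 0.1800] k=[7 4 3 1 0 4 0]
t=24: x=[6.7300 4.1800 2.9100 1.0900 0.4500 3.2800 0.3600] k=[5 4 5 1 2 2 1]
t=25: x=[4.9100 4.1800 4.5500 1.4500 1.9100 1.9100 1.0900] k=[5 3 3 3 0 3 0]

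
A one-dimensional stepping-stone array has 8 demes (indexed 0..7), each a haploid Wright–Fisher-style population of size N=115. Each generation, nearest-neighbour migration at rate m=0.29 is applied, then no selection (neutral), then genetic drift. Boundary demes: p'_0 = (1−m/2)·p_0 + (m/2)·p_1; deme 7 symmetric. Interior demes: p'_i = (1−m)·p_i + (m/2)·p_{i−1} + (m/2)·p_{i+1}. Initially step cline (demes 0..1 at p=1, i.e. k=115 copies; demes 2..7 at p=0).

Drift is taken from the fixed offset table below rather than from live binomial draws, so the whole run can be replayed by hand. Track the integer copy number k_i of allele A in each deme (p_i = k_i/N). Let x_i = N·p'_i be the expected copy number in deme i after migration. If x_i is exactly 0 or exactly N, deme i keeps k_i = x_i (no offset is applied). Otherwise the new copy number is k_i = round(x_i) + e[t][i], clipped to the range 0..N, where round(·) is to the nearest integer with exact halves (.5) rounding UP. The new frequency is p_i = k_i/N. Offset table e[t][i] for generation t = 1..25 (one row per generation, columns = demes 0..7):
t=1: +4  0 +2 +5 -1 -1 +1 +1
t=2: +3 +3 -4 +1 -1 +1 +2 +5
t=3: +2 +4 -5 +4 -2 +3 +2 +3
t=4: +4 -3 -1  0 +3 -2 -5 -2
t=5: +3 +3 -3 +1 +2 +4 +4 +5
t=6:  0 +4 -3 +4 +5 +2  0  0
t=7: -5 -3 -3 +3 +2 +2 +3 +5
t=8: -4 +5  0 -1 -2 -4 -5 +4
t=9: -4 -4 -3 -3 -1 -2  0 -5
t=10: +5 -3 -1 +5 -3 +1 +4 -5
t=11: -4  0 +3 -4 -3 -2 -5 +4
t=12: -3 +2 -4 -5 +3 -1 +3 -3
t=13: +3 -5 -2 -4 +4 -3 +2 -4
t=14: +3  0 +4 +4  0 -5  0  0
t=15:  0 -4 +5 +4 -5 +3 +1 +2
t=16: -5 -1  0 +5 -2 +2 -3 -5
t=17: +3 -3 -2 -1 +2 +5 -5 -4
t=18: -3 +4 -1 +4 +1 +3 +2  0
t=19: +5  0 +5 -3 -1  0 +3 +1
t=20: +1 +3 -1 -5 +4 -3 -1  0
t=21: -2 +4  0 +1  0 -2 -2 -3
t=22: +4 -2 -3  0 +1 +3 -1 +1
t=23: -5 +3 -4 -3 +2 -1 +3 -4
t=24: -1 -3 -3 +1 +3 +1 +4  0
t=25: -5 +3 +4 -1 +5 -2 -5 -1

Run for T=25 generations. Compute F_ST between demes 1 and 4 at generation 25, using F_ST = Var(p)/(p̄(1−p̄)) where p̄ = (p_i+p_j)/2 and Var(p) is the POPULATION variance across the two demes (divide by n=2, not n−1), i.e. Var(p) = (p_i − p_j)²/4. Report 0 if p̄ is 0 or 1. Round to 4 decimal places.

0.0546

t=0: k=[115 115 0 0 0 0 0 0]
t=1: x=[115.0000 98.3250 16.6750 0.0000 0.0000 0.0000 0.0000 0.0000] k=[115 98 19 0 0 0 0 0]
t=2: x=[112.5350 89.0100 27.7000 2.7550 0.0000 0.0000 0.0000 0.0000] k=[115 92 24 4 0 0 0 0]
t=3: x=[111.6650 85.4750 30.9600 6.3200 0.5800 0.0000 0.0000 0.0000] k=[114 89 26 10 0 0 0 0]
t=4: x=[110.3750 83.4900 32.8150 10.8700 1.4500 0.0000 0.0000 0.0000] k=[114 80 32 11 4 0 0 0]
t=5: x=[109.0700 77.9700 35.9150 13.0300 4.4350 0.5800 0.0000 0.0000] k=[112 81 33 14 6 5 0 0]
t=6: x=[107.5050 78.5350 37.2050 15.5950 7.0150 4.4200 0.7250 0.0000] k=[108 83 34 20 12 6 1 0]
t=7: x=[104.3750 79.5200 39.0750 20.8700 12.2900 6.1450 1.5800 0.1450] k=[99 77 36 24 14 8 5 5]
t=8: x=[95.8100 74.2450 40.2050 24.2900 14.5800 8.4350 5.4350 5.0000] k=[92 79 40 23 13 4 0 9]
t=9: x=[90.1150 75.2300 43.1900 24.0150 13.1450 4.7250 1.8850 7.6950] k=[86 71 40 21 12 3 2 3]
t=10: x=[83.8250 68.6800 41.7400 22.4500 12.0000 4.1600 2.2900 2.8550] k=[89 66 41 27 9 5 6 0]
t=11: x=[85.6650 65.7100 42.5950 26.4200 11.0300 5.7250 4.9850 0.8700] k=[82 66 46 22 8 4 0 5]
t=12: x=[79.6800 65.4200 45.4200 23.4500 9.4500 4.0000 1.3050 4.2750] k=[77 67 41 18 12 3 4 1]
t=13: x=[75.5500 64.6800 41.4350 20.4650 11.5650 4.4500 3.4200 1.4350] k=[79 60 39 16 16 1 5 0]
t=14: x=[76.2450 59.7100 38.7100 19.3350 13.8250 3.7550 3.6950 0.7250] k=[79 60 43 23 14 0 4 1]
t=15: x=[76.2450 60.2900 42.5650 24.5950 13.2750 2.6100 2.9850 1.4350] k=[76 56 48 29 8 6 4 3]
t=16: x=[73.1000 57.7400 46.4050 28.7100 10.7550 6.0000 4.1450 3.1450] k=[68 57 46 34 9 8 1 0]
t=17: x=[66.4050 57.0000 45.8550 32.1150 12.4800 7.1300 1.8700 0.1450] k=[69 54 44 31 14 12 0 0]
t=18: x=[66.8250 54.7250 43.5650 30.4200 16.1750 10.5500 1.7400 0.0000] k=[64 59 43 34 17 14 4 0]
t=19: x=[63.2750 57.4050 44.0150 32.8400 19.0300 12.9850 4.8700 0.5800] k=[68 57 49 30 18 13 8 2]
t=20: x=[66.4050 57.4350 47.4050 31.0150 19.0150 13.0000 7.8550 2.8700] k=[67 60 46 26 23 10 7 3]
t=21: x=[65.9850 58.9850 45.1300 28.4650 21.5500 11.4500 6.8550 3.5800] k=[64 63 45 29 22 9 5 1]
t=22: x=[63.8550 60.5350 45.2900 30.3050 21.1300 10.3050 5.0000 1.5800] k=[68 59 42 30 22 13 4 3]
t=23: x=[66.6950 57.8400 42.7250 30.5800 21.8550 13.0000 5.1600 3.1450] k=[62 61 39 28 24 12 8 0]
t=24: x=[61.8550 57.9550 40.5950 29.0150 22.8400 13.1600 7.4200 1.1600] k=[61 55 38 30 26 14 11 1]
t=25: x=[60.1300 53.4050 39.3050 30.5800 24.8400 15.3050 9.9850 2.4500] k=[55 56 43 30 30 13 5 1]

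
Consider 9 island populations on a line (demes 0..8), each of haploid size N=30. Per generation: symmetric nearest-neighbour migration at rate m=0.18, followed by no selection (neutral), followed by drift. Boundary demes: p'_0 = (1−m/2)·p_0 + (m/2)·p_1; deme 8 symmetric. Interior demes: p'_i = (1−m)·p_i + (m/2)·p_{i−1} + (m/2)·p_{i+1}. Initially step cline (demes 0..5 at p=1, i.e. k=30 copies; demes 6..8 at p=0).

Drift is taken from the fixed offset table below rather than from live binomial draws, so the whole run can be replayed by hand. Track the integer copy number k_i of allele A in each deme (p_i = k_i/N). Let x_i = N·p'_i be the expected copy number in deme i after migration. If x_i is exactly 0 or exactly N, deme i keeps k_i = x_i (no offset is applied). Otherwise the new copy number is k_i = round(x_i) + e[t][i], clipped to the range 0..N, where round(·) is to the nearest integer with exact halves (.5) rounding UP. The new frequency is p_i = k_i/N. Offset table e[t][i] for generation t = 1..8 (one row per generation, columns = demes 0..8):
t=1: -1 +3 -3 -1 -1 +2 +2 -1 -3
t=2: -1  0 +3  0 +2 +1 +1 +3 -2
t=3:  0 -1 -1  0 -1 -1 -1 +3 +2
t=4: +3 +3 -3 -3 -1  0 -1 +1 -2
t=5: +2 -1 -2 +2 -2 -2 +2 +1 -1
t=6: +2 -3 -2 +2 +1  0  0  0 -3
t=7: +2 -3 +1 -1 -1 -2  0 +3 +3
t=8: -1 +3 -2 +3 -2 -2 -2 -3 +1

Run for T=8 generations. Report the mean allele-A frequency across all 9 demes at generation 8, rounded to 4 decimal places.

0.6481

t=0: k=[30 30 30 30 30 30 0 0 0]
t=1: x=[30.0000 30.0000 30.0000 30.0000 30.0000 27.3000 2.7000 0.0000 0.0000] k=[30 30 30 30 30 29 5 0 0]
t=2: x=[30.0000 30.0000 30.0000 30.0000 29.9100 26.9300 6.7100 0.4500 0.0000] k=[30 30 30 30 30 28 8 3 0]
t=3: x=[30.0000 30.0000 30.0000 30.0000 29.8200 26.3800 9.3500 3.1800 0.2700] k=[30 30 30 30 29 25 8 6 2]
t=4: x=[30.0000 30.0000 30.0000 29.9100 28.7300 23.8300 9.3500 5.8200 2.3600] k=[30 30 30 27 28 24 8 7 0]
t=5: x=[30.0000 30.0000 29.7300 27.3600 27.5500 22.9200 9.3500 6.4600 0.6300] k=[30 30 28 29 26 21 11 7 0]
t=6: x=[30.0000 29.8200 28.2700 28.6400 25.8200 20.5500 11.5400 6.7300 0.6300] k=[30 27 26 30 27 21 12 7 0]
t=7: x=[29.7300 27.1800 26.4500 29.3700 26.7300 20.7300 12.3600 6.8200 0.6300] k=[30 24 27 28 26 19 12 10 4]
t=8: x=[29.4600 24.8100 26.8200 27.7300 25.5500 19.0000 12.4500 9.6400 4.5400] k=[28 28 25 30 24 17 10 7 6]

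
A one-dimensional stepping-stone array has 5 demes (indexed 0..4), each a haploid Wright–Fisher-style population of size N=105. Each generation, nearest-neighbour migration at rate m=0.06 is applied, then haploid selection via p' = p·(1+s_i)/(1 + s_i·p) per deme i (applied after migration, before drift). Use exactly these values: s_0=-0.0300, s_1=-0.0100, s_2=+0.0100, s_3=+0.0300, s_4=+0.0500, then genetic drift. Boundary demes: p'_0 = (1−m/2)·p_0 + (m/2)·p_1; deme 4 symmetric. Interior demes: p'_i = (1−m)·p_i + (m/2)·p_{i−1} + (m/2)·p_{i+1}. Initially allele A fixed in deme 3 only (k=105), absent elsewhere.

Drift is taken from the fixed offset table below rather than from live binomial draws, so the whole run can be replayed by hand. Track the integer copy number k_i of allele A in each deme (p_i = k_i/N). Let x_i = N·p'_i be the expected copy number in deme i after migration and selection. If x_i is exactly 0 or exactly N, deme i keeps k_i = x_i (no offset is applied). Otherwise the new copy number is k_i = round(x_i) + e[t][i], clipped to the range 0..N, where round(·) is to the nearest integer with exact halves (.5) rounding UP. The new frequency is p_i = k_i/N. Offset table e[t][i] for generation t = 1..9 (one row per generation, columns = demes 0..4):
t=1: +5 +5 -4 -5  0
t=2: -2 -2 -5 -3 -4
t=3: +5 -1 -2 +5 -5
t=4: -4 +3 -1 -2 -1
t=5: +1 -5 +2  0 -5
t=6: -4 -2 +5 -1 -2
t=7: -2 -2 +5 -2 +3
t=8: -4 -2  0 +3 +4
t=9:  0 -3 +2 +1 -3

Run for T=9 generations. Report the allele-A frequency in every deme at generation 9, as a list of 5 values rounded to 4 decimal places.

[0.0000, 0.0000, 0.2286, 0.6190, 0.0952]

t=0: k=[0 0 0 105 0]
t=1: x=[0.0000 0.0000 3.1805 98.8728 3.3025] k=[0 0 0 94 3]
t=2: x=[0.0000 0.0000 2.8474 88.8579 6.0001] k=[0 0 0 86 2]
t=3: x=[0.0000 0.0000 2.6052 81.4445 4.7358] k=[0 0 1 86 0]
t=4: x=[0.0000 0.0297 3.5540 81.4149 2.7057] k=[0 3 3 79 2]
t=5: x=[0.0873 2.8817 5.3301 75.0468 4.5162] k=[1 0 7 75 0]
t=6: x=[0.9412 0.2376 8.9108 71.3890 2.3600] k=[0 0 14 70 0]
t=7: x=[0.0000 0.4158 15.3902 66.9401 2.2028] k=[0 0 20 65 5]
t=8: x=[0.0000 0.5940 20.9162 62.5993 7.1170] k=[0 0 21 66 11]
t=9: x=[0.0000 0.6237 21.8919 63.7426 13.2030] k=[0 0 24 65 10]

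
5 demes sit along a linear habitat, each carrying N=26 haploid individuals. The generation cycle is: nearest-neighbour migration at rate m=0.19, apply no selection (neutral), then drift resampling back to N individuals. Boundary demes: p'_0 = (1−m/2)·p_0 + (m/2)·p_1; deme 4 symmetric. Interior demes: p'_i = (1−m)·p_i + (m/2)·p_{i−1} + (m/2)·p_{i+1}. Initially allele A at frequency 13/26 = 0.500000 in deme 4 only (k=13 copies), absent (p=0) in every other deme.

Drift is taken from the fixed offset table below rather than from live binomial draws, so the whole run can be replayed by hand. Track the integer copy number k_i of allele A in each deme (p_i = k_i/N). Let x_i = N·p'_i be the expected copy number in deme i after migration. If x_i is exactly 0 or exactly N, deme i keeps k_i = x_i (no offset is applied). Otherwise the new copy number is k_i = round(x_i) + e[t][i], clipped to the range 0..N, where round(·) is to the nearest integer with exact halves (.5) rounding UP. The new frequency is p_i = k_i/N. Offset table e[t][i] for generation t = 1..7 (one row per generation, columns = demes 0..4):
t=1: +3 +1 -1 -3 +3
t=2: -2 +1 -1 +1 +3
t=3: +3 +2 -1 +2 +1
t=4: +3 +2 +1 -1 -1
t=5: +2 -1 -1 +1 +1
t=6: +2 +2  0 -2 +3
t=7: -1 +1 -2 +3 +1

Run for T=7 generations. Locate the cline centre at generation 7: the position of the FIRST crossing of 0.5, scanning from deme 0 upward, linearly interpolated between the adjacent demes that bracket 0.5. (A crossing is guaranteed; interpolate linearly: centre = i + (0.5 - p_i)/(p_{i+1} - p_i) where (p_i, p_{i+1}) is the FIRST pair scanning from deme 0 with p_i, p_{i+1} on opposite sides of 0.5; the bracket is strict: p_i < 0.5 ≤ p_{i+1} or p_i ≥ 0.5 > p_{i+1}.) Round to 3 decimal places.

3.500

t=0: k=[0 0 0 0 13]
t=1: x=[0.0000 0.0000 0.0000 1.2350 11.7650] k=[0 0 0 0 15]
t=2: x=[0.0000 0.0000 0.0000 1.4250 13.5750] k=[0 0 0 2 17]
t=3: x=[0.0000 0.0000 0.1900 3.2350 15.5750] k=[0 0 0 5 17]
t=4: x=[0.0000 0.0000 0.4750 5.6650 15.8600] k=[0 0 1 5 15]
t=5: x=[0.0000 0.0950 1.2850 5.5700 14.0500] k=[0 0 0 7 15]
t=6: x=[0.0000 0.0000 0.6650 7.0950 14.2400] k=[0 0 1 5 17]
t=7: x=[0.0000 0.0950 1.2850 5.7600 15.8600] k=[0 1 0 9 17]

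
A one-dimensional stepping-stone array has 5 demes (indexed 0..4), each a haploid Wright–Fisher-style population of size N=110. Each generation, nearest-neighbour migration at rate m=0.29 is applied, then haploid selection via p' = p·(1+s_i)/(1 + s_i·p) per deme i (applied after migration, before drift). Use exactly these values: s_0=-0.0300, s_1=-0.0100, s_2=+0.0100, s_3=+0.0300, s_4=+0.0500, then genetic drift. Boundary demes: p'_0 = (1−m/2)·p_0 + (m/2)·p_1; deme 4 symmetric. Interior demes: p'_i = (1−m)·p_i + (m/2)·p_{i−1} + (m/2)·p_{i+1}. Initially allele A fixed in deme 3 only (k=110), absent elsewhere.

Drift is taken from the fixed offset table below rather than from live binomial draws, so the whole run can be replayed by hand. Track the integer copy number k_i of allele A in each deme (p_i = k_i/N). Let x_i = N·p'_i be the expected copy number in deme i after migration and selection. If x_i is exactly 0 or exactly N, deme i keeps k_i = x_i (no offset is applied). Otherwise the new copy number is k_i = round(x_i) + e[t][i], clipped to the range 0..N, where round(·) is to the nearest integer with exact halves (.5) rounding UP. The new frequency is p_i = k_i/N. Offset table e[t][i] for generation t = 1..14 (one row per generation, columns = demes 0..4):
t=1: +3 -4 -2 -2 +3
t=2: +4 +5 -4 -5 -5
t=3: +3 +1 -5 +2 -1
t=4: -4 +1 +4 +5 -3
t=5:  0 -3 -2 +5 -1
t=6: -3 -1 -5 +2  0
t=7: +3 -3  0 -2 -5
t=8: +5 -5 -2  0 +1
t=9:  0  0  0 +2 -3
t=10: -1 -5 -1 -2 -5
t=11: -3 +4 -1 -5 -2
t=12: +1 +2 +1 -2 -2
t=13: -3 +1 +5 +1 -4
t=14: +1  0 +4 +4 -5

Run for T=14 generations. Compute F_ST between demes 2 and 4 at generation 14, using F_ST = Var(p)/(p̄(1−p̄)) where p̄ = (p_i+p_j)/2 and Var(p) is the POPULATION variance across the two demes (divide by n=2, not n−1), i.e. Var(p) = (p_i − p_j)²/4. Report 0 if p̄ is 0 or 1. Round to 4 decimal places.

t=0: k=[0 0 0 110 0]
t=1: x=[0.0000 0.0000 16.0862 78.7653 16.6270] k=[0 0 14 77 20]
t=2: x=[0.0000 2.0101 21.2752 60.4061 29.3018] k=[0 7 17 55 24]
t=3: x=[0.9848 7.3656 21.2300 45.7830 29.5372] k=[4 8 16 48 29]
t=4: x=[4.4482 8.5008 19.6400 41.3651 32.8683] k=[0 10 24 46 30]
t=5: x=[1.4071 10.4843 25.3536 41.2492 33.4447] k=[1 7 23 46 32]
t=6: x=[1.8148 8.3719 24.2023 41.3953 35.1872] k=[0 7 19 43 35]
t=7: x=[0.9848 7.6531 20.9080 39.1017 37.3540] k=[4 5 21 37 32]
t=8: x=[4.0252 7.1079 21.1696 34.6527 33.8576] k=[9 2 19 35 35]
t=9: x=[7.7624 5.4279 19.0110 33.3630 36.1745] k=[8 5 19 35 33]
t=10: x=[7.3532 7.3954 19.4488 33.0696 34.4335] k=[6 2 18 31 29]
t=11: x=[5.2652 4.8532 17.7124 29.4582 30.3504] k=[2 9 17 24 28]
t=12: x=[2.9270 9.0611 16.9975 24.1170 28.4366] k=[4 11 18 22 26]
t=13: x=[4.8712 10.9009 17.7124 22.5249 26.3861] k=[2 12 23 24 22]
t=14: x=[3.3497 12.0368 21.7229 24.1170 23.1697] k=[4 12 26 28 18]

0.0083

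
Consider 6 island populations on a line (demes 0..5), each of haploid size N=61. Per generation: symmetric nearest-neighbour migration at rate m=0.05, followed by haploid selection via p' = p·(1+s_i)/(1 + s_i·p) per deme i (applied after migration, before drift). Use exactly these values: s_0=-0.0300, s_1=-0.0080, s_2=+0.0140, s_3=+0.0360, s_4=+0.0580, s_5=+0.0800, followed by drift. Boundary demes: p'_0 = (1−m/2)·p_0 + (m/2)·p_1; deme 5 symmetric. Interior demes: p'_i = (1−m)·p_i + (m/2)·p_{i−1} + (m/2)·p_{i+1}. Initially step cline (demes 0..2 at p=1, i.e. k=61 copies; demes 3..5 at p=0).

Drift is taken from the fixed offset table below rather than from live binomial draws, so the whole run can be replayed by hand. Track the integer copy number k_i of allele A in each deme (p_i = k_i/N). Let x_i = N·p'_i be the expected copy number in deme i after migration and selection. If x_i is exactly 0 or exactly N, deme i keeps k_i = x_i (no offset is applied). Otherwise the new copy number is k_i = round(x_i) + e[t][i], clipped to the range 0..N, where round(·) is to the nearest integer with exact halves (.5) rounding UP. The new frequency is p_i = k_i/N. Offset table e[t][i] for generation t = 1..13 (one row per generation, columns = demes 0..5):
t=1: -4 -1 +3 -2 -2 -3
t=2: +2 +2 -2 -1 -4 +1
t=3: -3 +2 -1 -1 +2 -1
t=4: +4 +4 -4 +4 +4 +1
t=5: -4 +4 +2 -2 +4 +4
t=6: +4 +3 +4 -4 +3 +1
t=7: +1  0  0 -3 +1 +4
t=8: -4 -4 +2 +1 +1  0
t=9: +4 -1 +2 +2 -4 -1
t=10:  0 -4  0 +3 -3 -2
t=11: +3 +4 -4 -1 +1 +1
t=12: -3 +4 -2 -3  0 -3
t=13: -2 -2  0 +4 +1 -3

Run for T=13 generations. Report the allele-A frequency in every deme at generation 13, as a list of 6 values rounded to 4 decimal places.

[0.9180, 0.9508, 0.7541, 0.2623, 0.2131, 0.1475]

t=0: k=[61 61 61 0 0 0]
t=1: x=[61.0000 61.0000 59.4955 1.5785 0.0000 0.0000] k=[61 61 61 0 0 0]
t=2: x=[61.0000 61.0000 59.4955 1.5785 0.0000 0.0000] k=[61 61 57 1 0 0]
t=3: x=[61.0000 60.8992 55.7669 2.4571 0.0264 0.0000] k=[61 61 55 1 2 0]
t=4: x=[61.0000 60.8488 53.8878 2.4571 2.0329 0.0540] k=[61 61 50 6 6 1]
t=5: x=[61.0000 60.7228 49.3070 7.3249 6.1812 1.2132] k=[61 61 51 5 10 5]
t=6: x=[61.0000 60.7480 50.2239 6.4769 10.2207 5.4980] k=[61 61 54 2 13 6]
t=7: x=[61.0000 60.8236 52.9724 3.6959 13.1213 6.6154] k=[61 61 53 1 14 11]
t=8: x=[61.0000 60.7984 52.0071 2.7153 14.2051 11.7898] k=[61 57 54 4 15 12]
t=9: x=[60.8969 56.9950 52.9229 5.7053 15.2868 12.8377] k=[61 56 55 8 11 12]
t=10: x=[60.8711 56.0637 53.9373 9.5310 11.4657 12.7330] k=[61 52 54 13 8 11]
t=11: x=[60.7681 52.2148 53.0219 14.2832 8.6085 11.6323] k=[61 56 49 13 10 13]
t=12: x=[60.8711 55.9127 48.4144 14.2068 10.6361 13.7263] k=[58 60 46 11 11 11]
t=13: x=[57.9633 59.5890 45.6354 12.2169 11.5175 11.7111] k=[56 58 46 16 13 9]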